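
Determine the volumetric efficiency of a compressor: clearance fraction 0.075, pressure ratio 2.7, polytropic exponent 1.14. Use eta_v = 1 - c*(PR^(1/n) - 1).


PR^(1/n) = 2.7^(1/1.14) = 2.38995249
eta_v = 1 - 0.075 * (2.38995249 - 1)
eta_v = 0.8958

0.8958


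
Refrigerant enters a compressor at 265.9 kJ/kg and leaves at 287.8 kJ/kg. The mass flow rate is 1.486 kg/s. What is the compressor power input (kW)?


dh = 287.8 - 265.9 = 21.9 kJ/kg
W = m_dot * dh = 1.486 * 21.9 = 32.54 kW

32.54


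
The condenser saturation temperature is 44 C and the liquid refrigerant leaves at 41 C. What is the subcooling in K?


Subcooling = T_cond - T_liquid
Subcooling = 44 - 41
Subcooling = 3 K

3


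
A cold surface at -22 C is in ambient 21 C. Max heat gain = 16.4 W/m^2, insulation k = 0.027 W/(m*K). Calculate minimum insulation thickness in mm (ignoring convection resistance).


dT = 21 - (-22) = 43 K
thickness = k * dT / q_max * 1000
thickness = 0.027 * 43 / 16.4 * 1000
thickness = 70.8 mm

70.8


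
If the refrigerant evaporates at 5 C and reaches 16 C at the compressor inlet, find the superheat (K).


Superheat = T_suction - T_evap
Superheat = 16 - (5)
Superheat = 11 K

11


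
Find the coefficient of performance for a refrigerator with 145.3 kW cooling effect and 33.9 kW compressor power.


COP = Q_evap / W
COP = 145.3 / 33.9
COP = 4.286

4.286


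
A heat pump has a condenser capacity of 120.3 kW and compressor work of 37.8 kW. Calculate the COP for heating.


COP_hp = Q_cond / W
COP_hp = 120.3 / 37.8
COP_hp = 3.183

3.183


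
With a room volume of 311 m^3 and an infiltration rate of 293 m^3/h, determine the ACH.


ACH = flow / volume
ACH = 293 / 311
ACH = 0.942

0.942


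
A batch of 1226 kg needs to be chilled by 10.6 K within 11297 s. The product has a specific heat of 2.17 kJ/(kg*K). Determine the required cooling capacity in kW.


Q = m * cp * dT / t
Q = 1226 * 2.17 * 10.6 / 11297
Q = 2.496 kW

2.496


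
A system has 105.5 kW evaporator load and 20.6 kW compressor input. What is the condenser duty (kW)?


Q_cond = Q_evap + W
Q_cond = 105.5 + 20.6
Q_cond = 126.1 kW

126.1


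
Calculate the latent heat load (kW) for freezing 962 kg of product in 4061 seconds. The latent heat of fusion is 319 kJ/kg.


Q_lat = m * h_fg / t
Q_lat = 962 * 319 / 4061
Q_lat = 75.57 kW

75.57


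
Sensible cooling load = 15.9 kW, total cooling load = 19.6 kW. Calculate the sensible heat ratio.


SHR = Q_sensible / Q_total
SHR = 15.9 / 19.6
SHR = 0.811

0.811


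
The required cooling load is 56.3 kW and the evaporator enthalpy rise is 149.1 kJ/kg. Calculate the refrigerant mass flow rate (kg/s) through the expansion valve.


m_dot = Q / dh
m_dot = 56.3 / 149.1
m_dot = 0.3776 kg/s

0.3776


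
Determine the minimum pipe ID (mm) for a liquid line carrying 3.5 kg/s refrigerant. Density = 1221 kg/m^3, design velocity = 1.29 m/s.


A = m_dot / (rho * v) = 3.5 / (1221 * 1.29) = 0.002222095245 m^2
d = sqrt(4*A/pi) * 1000
d = 53.2 mm

53.2


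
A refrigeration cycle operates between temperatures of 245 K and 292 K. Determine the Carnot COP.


dT = 292 - 245 = 47 K
COP_carnot = T_cold / dT = 245 / 47
COP_carnot = 5.213

5.213


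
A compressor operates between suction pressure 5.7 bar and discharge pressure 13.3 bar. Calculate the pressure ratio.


PR = P_high / P_low
PR = 13.3 / 5.7
PR = 2.333

2.333


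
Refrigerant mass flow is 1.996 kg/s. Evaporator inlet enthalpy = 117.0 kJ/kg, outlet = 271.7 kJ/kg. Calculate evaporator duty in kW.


dh = 271.7 - 117.0 = 154.7 kJ/kg
Q_evap = m_dot * dh = 1.996 * 154.7
Q_evap = 308.78 kW

308.78


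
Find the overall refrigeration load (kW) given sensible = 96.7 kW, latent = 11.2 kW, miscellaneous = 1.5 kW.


Q_total = Q_s + Q_l + Q_misc
Q_total = 96.7 + 11.2 + 1.5
Q_total = 109.4 kW

109.4


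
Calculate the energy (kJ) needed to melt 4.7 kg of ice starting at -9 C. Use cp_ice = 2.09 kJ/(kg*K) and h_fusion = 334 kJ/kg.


Sensible heat = cp * dT = 2.09 * 9 = 18.81 kJ/kg
Total per kg = 18.81 + 334 = 352.81 kJ/kg
Q = m * total = 4.7 * 352.81
Q = 1658.2 kJ

1658.2


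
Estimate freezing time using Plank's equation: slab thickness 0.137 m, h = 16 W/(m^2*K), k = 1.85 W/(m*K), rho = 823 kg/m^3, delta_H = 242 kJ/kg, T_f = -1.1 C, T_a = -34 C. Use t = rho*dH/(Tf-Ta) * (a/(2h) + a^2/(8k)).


dT = -1.1 - (-34) = 32.9 K
term1 = a/(2h) = 0.137/(2*16) = 0.00428125
term2 = a^2/(8k) = 0.137^2/(8*1.85) = 0.001268175676
t = rho*dH*1000/dT * (term1 + term2)
t = 823*242*1000/32.9 * (0.00428125 + 0.001268175676)
t = 33594 s

33594


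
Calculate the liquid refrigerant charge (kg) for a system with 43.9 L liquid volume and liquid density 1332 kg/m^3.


Charge = V * rho / 1000
Charge = 43.9 * 1332 / 1000
Charge = 58.47 kg

58.47


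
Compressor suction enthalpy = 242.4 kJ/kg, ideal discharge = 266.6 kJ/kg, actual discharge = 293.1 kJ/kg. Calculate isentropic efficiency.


dh_ideal = 266.6 - 242.4 = 24.2 kJ/kg
dh_actual = 293.1 - 242.4 = 50.7 kJ/kg
eta_s = dh_ideal / dh_actual = 24.2 / 50.7
eta_s = 0.4773

0.4773


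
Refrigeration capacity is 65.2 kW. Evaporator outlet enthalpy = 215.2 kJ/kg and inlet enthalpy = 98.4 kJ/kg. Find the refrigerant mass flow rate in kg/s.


dh = 215.2 - 98.4 = 116.8 kJ/kg
m_dot = Q / dh = 65.2 / 116.8 = 0.5582 kg/s

0.5582


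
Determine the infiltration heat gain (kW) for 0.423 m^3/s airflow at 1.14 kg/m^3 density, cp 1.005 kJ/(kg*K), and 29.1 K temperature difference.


Q = V_dot * rho * cp * dT
Q = 0.423 * 1.14 * 1.005 * 29.1
Q = 14.103 kW

14.103


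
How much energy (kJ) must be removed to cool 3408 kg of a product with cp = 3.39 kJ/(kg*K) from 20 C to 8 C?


dT = 20 - (8) = 12 K
Q = m * cp * dT = 3408 * 3.39 * 12
Q = 138637 kJ

138637


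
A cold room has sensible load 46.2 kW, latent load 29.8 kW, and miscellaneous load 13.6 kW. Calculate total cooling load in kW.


Q_total = Q_s + Q_l + Q_misc
Q_total = 46.2 + 29.8 + 13.6
Q_total = 89.6 kW

89.6


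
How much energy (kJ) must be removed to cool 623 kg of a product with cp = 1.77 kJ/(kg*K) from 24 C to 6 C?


dT = 24 - (6) = 18 K
Q = m * cp * dT = 623 * 1.77 * 18
Q = 19849 kJ

19849


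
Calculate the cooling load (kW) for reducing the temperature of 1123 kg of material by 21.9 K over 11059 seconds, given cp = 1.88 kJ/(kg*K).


Q = m * cp * dT / t
Q = 1123 * 1.88 * 21.9 / 11059
Q = 4.181 kW

4.181


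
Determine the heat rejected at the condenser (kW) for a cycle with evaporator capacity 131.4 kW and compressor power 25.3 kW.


Q_cond = Q_evap + W
Q_cond = 131.4 + 25.3
Q_cond = 156.7 kW

156.7


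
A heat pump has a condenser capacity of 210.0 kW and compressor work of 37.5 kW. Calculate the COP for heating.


COP_hp = Q_cond / W
COP_hp = 210.0 / 37.5
COP_hp = 5.6

5.6


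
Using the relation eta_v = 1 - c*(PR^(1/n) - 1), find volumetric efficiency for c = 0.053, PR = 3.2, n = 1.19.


PR^(1/n) = 3.2^(1/1.19) = 2.65763773
eta_v = 1 - 0.053 * (2.65763773 - 1)
eta_v = 0.9121

0.9121


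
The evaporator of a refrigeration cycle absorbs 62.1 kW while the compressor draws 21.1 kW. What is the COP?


COP = Q_evap / W
COP = 62.1 / 21.1
COP = 2.943

2.943


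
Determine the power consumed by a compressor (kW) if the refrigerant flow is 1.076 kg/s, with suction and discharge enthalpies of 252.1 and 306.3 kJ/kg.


dh = 306.3 - 252.1 = 54.2 kJ/kg
W = m_dot * dh = 1.076 * 54.2 = 58.32 kW

58.32


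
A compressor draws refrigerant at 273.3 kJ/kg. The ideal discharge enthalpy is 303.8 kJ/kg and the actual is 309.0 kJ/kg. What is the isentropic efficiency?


dh_ideal = 303.8 - 273.3 = 30.5 kJ/kg
dh_actual = 309.0 - 273.3 = 35.7 kJ/kg
eta_s = dh_ideal / dh_actual = 30.5 / 35.7
eta_s = 0.8543

0.8543


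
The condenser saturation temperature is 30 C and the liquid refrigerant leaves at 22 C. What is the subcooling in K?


Subcooling = T_cond - T_liquid
Subcooling = 30 - 22
Subcooling = 8 K

8


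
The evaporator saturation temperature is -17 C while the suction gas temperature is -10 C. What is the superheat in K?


Superheat = T_suction - T_evap
Superheat = -10 - (-17)
Superheat = 7 K

7


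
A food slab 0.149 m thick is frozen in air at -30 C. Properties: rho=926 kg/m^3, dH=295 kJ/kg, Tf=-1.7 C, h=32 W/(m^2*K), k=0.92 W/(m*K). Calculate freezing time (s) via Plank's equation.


dT = -1.7 - (-30) = 28.3 K
term1 = a/(2h) = 0.149/(2*32) = 0.002328125
term2 = a^2/(8k) = 0.149^2/(8*0.92) = 0.003016440217
t = rho*dH*1000/dT * (term1 + term2)
t = 926*295*1000/28.3 * (0.002328125 + 0.003016440217)
t = 51589 s

51589


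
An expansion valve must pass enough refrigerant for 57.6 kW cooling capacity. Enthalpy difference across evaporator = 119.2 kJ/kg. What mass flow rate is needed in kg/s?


m_dot = Q / dh
m_dot = 57.6 / 119.2
m_dot = 0.4832 kg/s

0.4832


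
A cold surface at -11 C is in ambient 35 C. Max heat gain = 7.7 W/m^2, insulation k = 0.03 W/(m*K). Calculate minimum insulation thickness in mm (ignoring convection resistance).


dT = 35 - (-11) = 46 K
thickness = k * dT / q_max * 1000
thickness = 0.03 * 46 / 7.7 * 1000
thickness = 179.2 mm

179.2


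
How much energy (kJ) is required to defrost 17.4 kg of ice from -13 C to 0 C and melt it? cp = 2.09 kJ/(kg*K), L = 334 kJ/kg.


Sensible heat = cp * dT = 2.09 * 13 = 27.17 kJ/kg
Total per kg = 27.17 + 334 = 361.17 kJ/kg
Q = m * total = 17.4 * 361.17
Q = 6284.4 kJ

6284.4


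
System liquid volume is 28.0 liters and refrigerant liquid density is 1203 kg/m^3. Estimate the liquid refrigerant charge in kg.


Charge = V * rho / 1000
Charge = 28.0 * 1203 / 1000
Charge = 33.68 kg

33.68


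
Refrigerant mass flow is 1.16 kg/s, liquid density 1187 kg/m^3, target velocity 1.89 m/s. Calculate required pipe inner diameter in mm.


A = m_dot / (rho * v) = 1.16 / (1187 * 1.89) = 0.0005170653865 m^2
d = sqrt(4*A/pi) * 1000
d = 25.7 mm

25.7


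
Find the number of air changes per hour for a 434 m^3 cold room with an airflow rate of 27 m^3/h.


ACH = flow / volume
ACH = 27 / 434
ACH = 0.062

0.062


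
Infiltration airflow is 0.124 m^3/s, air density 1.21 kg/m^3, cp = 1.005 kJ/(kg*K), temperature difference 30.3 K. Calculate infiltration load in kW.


Q = V_dot * rho * cp * dT
Q = 0.124 * 1.21 * 1.005 * 30.3
Q = 4.569 kW

4.569


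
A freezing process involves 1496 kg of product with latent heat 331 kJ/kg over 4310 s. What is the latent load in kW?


Q_lat = m * h_fg / t
Q_lat = 1496 * 331 / 4310
Q_lat = 114.89 kW

114.89


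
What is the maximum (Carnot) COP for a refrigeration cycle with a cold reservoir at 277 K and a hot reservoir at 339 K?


dT = 339 - 277 = 62 K
COP_carnot = T_cold / dT = 277 / 62
COP_carnot = 4.468

4.468


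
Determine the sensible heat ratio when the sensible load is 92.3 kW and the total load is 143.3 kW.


SHR = Q_sensible / Q_total
SHR = 92.3 / 143.3
SHR = 0.644

0.644


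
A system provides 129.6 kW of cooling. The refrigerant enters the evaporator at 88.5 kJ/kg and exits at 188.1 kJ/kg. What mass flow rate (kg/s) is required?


dh = 188.1 - 88.5 = 99.6 kJ/kg
m_dot = Q / dh = 129.6 / 99.6 = 1.3012 kg/s

1.3012


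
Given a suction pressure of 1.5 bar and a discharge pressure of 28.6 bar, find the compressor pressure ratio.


PR = P_high / P_low
PR = 28.6 / 1.5
PR = 19.067

19.067


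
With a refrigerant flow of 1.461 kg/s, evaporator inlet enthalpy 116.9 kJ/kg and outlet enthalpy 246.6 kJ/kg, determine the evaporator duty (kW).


dh = 246.6 - 116.9 = 129.7 kJ/kg
Q_evap = m_dot * dh = 1.461 * 129.7
Q_evap = 189.49 kW

189.49


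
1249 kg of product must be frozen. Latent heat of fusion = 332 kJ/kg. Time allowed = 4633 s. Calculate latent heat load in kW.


Q_lat = m * h_fg / t
Q_lat = 1249 * 332 / 4633
Q_lat = 89.5 kW

89.5


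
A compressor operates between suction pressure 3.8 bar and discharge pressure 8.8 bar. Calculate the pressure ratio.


PR = P_high / P_low
PR = 8.8 / 3.8
PR = 2.316

2.316


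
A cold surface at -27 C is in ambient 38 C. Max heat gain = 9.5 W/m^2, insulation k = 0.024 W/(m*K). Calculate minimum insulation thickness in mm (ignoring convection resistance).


dT = 38 - (-27) = 65 K
thickness = k * dT / q_max * 1000
thickness = 0.024 * 65 / 9.5 * 1000
thickness = 164.2 mm

164.2


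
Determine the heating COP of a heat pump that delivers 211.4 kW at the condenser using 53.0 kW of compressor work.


COP_hp = Q_cond / W
COP_hp = 211.4 / 53.0
COP_hp = 3.989

3.989


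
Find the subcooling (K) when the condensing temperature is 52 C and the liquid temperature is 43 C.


Subcooling = T_cond - T_liquid
Subcooling = 52 - 43
Subcooling = 9 K

9


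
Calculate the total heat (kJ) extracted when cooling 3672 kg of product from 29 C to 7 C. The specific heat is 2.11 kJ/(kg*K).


dT = 29 - (7) = 22 K
Q = m * cp * dT = 3672 * 2.11 * 22
Q = 170454 kJ

170454


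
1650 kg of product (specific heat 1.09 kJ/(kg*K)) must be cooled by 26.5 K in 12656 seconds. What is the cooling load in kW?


Q = m * cp * dT / t
Q = 1650 * 1.09 * 26.5 / 12656
Q = 3.766 kW

3.766


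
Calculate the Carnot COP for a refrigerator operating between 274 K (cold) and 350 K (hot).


dT = 350 - 274 = 76 K
COP_carnot = T_cold / dT = 274 / 76
COP_carnot = 3.605

3.605


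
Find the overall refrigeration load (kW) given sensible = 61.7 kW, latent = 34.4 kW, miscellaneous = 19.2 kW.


Q_total = Q_s + Q_l + Q_misc
Q_total = 61.7 + 34.4 + 19.2
Q_total = 115.3 kW

115.3


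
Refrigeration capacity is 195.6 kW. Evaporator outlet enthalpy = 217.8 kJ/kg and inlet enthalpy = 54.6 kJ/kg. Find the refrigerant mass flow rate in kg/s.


dh = 217.8 - 54.6 = 163.2 kJ/kg
m_dot = Q / dh = 195.6 / 163.2 = 1.1985 kg/s

1.1985


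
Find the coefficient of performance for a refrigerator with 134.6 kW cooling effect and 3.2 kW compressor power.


COP = Q_evap / W
COP = 134.6 / 3.2
COP = 42.063

42.063


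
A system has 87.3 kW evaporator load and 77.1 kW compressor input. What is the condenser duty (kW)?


Q_cond = Q_evap + W
Q_cond = 87.3 + 77.1
Q_cond = 164.4 kW

164.4


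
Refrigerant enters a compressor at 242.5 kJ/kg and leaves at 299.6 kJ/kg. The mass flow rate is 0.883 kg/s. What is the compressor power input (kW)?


dh = 299.6 - 242.5 = 57.1 kJ/kg
W = m_dot * dh = 0.883 * 57.1 = 50.42 kW

50.42


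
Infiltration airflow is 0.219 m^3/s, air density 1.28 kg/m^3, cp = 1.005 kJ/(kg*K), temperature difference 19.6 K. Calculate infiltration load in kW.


Q = V_dot * rho * cp * dT
Q = 0.219 * 1.28 * 1.005 * 19.6
Q = 5.522 kW

5.522


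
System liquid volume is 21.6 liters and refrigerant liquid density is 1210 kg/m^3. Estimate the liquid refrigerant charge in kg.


Charge = V * rho / 1000
Charge = 21.6 * 1210 / 1000
Charge = 26.14 kg

26.14


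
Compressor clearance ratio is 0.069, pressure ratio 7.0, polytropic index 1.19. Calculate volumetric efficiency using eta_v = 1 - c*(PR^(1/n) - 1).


PR^(1/n) = 7.0^(1/1.19) = 5.13057948
eta_v = 1 - 0.069 * (5.13057948 - 1)
eta_v = 0.715

0.715


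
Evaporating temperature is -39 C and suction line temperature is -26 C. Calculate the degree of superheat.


Superheat = T_suction - T_evap
Superheat = -26 - (-39)
Superheat = 13 K

13


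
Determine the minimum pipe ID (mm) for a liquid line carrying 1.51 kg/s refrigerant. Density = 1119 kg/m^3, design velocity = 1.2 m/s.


A = m_dot / (rho * v) = 1.51 / (1119 * 1.2) = 0.001124515937 m^2
d = sqrt(4*A/pi) * 1000
d = 37.8 mm

37.8


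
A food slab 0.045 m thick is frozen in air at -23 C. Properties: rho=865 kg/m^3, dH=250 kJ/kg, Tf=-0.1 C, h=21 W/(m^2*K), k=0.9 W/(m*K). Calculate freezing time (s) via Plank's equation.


dT = -0.1 - (-23) = 22.9 K
term1 = a/(2h) = 0.045/(2*21) = 0.001071428571
term2 = a^2/(8k) = 0.045^2/(8*0.9) = 0.00028125
t = rho*dH*1000/dT * (term1 + term2)
t = 865*250*1000/22.9 * (0.001071428571 + 0.00028125)
t = 12774 s

12774


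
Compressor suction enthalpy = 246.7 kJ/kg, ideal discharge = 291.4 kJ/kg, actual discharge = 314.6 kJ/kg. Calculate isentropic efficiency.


dh_ideal = 291.4 - 246.7 = 44.7 kJ/kg
dh_actual = 314.6 - 246.7 = 67.9 kJ/kg
eta_s = dh_ideal / dh_actual = 44.7 / 67.9
eta_s = 0.6583

0.6583


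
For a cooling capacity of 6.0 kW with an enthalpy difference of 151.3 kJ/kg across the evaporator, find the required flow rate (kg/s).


m_dot = Q / dh
m_dot = 6.0 / 151.3
m_dot = 0.0397 kg/s

0.0397


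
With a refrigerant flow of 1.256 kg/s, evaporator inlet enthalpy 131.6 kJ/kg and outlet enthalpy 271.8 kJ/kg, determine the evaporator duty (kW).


dh = 271.8 - 131.6 = 140.2 kJ/kg
Q_evap = m_dot * dh = 1.256 * 140.2
Q_evap = 176.09 kW

176.09


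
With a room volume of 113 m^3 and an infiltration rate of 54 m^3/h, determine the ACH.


ACH = flow / volume
ACH = 54 / 113
ACH = 0.478

0.478


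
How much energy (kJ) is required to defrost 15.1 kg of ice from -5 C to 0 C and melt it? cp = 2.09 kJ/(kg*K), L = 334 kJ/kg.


Sensible heat = cp * dT = 2.09 * 5 = 10.45 kJ/kg
Total per kg = 10.45 + 334 = 344.45 kJ/kg
Q = m * total = 15.1 * 344.45
Q = 5201.2 kJ

5201.2


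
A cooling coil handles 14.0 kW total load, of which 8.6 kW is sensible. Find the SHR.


SHR = Q_sensible / Q_total
SHR = 8.6 / 14.0
SHR = 0.614

0.614


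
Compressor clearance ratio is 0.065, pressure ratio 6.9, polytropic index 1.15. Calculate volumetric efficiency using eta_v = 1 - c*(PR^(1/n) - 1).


PR^(1/n) = 6.9^(1/1.15) = 5.36332349
eta_v = 1 - 0.065 * (5.36332349 - 1)
eta_v = 0.7164

0.7164


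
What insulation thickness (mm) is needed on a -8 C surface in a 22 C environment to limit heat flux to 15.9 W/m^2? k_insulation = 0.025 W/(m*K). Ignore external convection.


dT = 22 - (-8) = 30 K
thickness = k * dT / q_max * 1000
thickness = 0.025 * 30 / 15.9 * 1000
thickness = 47.2 mm

47.2


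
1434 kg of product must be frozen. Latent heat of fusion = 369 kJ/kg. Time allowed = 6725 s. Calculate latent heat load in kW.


Q_lat = m * h_fg / t
Q_lat = 1434 * 369 / 6725
Q_lat = 78.68 kW

78.68


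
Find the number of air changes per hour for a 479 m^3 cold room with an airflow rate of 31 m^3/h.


ACH = flow / volume
ACH = 31 / 479
ACH = 0.065

0.065


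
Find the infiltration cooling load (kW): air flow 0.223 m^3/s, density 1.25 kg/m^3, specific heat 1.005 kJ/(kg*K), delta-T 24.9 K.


Q = V_dot * rho * cp * dT
Q = 0.223 * 1.25 * 1.005 * 24.9
Q = 6.976 kW

6.976


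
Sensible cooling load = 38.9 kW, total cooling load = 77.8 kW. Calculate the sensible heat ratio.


SHR = Q_sensible / Q_total
SHR = 38.9 / 77.8
SHR = 0.5

0.5


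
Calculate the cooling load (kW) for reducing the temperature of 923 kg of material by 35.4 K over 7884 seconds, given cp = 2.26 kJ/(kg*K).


Q = m * cp * dT / t
Q = 923 * 2.26 * 35.4 / 7884
Q = 9.366 kW

9.366


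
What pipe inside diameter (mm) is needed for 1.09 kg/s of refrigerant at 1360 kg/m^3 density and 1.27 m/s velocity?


A = m_dot / (rho * v) = 1.09 / (1360 * 1.27) = 0.0006310792033 m^2
d = sqrt(4*A/pi) * 1000
d = 28.3 mm

28.3


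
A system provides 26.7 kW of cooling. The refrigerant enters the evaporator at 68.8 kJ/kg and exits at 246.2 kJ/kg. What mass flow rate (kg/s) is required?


dh = 246.2 - 68.8 = 177.4 kJ/kg
m_dot = Q / dh = 26.7 / 177.4 = 0.1505 kg/s

0.1505


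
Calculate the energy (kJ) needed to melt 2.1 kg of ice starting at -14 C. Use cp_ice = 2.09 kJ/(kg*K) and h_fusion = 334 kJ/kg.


Sensible heat = cp * dT = 2.09 * 14 = 29.26 kJ/kg
Total per kg = 29.26 + 334 = 363.26 kJ/kg
Q = m * total = 2.1 * 363.26
Q = 762.8 kJ

762.8


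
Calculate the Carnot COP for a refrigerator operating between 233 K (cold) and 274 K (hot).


dT = 274 - 233 = 41 K
COP_carnot = T_cold / dT = 233 / 41
COP_carnot = 5.683

5.683


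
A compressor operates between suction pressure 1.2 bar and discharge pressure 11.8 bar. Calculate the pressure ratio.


PR = P_high / P_low
PR = 11.8 / 1.2
PR = 9.833

9.833


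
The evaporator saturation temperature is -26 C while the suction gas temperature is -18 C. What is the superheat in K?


Superheat = T_suction - T_evap
Superheat = -18 - (-26)
Superheat = 8 K

8


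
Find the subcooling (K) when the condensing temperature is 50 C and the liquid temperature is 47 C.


Subcooling = T_cond - T_liquid
Subcooling = 50 - 47
Subcooling = 3 K

3


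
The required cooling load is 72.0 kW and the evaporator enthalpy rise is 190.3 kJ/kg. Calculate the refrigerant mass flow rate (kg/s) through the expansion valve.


m_dot = Q / dh
m_dot = 72.0 / 190.3
m_dot = 0.3783 kg/s

0.3783


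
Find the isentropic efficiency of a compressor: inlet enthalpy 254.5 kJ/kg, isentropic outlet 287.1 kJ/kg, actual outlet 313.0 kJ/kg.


dh_ideal = 287.1 - 254.5 = 32.6 kJ/kg
dh_actual = 313.0 - 254.5 = 58.5 kJ/kg
eta_s = dh_ideal / dh_actual = 32.6 / 58.5
eta_s = 0.5573

0.5573


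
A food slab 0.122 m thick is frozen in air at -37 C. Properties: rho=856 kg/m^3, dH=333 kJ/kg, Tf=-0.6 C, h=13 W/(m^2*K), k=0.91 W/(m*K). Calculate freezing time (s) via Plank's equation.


dT = -0.6 - (-37) = 36.4 K
term1 = a/(2h) = 0.122/(2*13) = 0.004692307692
term2 = a^2/(8k) = 0.122^2/(8*0.91) = 0.002044505495
t = rho*dH*1000/dT * (term1 + term2)
t = 856*333*1000/36.4 * (0.004692307692 + 0.002044505495)
t = 52756 s

52756


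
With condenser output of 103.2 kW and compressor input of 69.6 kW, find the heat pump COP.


COP_hp = Q_cond / W
COP_hp = 103.2 / 69.6
COP_hp = 1.483

1.483


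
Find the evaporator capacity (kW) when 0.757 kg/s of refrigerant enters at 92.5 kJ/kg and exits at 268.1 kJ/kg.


dh = 268.1 - 92.5 = 175.6 kJ/kg
Q_evap = m_dot * dh = 0.757 * 175.6
Q_evap = 132.93 kW

132.93


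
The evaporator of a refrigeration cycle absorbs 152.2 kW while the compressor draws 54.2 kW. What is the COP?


COP = Q_evap / W
COP = 152.2 / 54.2
COP = 2.808

2.808


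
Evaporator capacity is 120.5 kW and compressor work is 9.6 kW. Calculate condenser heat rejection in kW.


Q_cond = Q_evap + W
Q_cond = 120.5 + 9.6
Q_cond = 130.1 kW

130.1


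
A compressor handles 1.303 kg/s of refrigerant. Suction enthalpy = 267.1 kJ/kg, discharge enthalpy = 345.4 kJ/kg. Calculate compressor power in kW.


dh = 345.4 - 267.1 = 78.3 kJ/kg
W = m_dot * dh = 1.303 * 78.3 = 102.02 kW

102.02


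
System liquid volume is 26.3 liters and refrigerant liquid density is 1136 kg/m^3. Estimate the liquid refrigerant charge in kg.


Charge = V * rho / 1000
Charge = 26.3 * 1136 / 1000
Charge = 29.88 kg

29.88


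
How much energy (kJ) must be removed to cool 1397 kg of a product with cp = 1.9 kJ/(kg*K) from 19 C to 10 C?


dT = 19 - (10) = 9 K
Q = m * cp * dT = 1397 * 1.9 * 9
Q = 23889 kJ

23889


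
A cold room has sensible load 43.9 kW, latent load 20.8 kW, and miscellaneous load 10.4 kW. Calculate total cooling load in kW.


Q_total = Q_s + Q_l + Q_misc
Q_total = 43.9 + 20.8 + 10.4
Q_total = 75.1 kW

75.1


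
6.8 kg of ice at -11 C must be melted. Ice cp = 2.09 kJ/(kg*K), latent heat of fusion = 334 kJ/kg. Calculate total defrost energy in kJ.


Sensible heat = cp * dT = 2.09 * 11 = 22.99 kJ/kg
Total per kg = 22.99 + 334 = 356.99 kJ/kg
Q = m * total = 6.8 * 356.99
Q = 2427.5 kJ

2427.5


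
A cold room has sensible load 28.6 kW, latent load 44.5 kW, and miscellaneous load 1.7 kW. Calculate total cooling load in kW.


Q_total = Q_s + Q_l + Q_misc
Q_total = 28.6 + 44.5 + 1.7
Q_total = 74.8 kW

74.8


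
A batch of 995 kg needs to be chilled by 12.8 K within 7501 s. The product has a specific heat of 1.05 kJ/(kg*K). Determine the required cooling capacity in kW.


Q = m * cp * dT / t
Q = 995 * 1.05 * 12.8 / 7501
Q = 1.783 kW

1.783


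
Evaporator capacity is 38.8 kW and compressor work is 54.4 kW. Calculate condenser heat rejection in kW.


Q_cond = Q_evap + W
Q_cond = 38.8 + 54.4
Q_cond = 93.2 kW

93.2


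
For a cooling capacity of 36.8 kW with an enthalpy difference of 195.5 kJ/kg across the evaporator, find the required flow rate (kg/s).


m_dot = Q / dh
m_dot = 36.8 / 195.5
m_dot = 0.1882 kg/s

0.1882


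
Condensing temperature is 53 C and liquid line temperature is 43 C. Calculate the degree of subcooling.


Subcooling = T_cond - T_liquid
Subcooling = 53 - 43
Subcooling = 10 K

10


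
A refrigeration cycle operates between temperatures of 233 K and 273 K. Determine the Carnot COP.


dT = 273 - 233 = 40 K
COP_carnot = T_cold / dT = 233 / 40
COP_carnot = 5.825

5.825


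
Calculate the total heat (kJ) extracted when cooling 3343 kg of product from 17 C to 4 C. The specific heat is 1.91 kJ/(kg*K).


dT = 17 - (4) = 13 K
Q = m * cp * dT = 3343 * 1.91 * 13
Q = 83007 kJ

83007


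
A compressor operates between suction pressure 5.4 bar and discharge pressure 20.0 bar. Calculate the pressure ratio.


PR = P_high / P_low
PR = 20.0 / 5.4
PR = 3.704

3.704


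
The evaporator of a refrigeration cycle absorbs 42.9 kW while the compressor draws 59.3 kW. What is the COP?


COP = Q_evap / W
COP = 42.9 / 59.3
COP = 0.723

0.723


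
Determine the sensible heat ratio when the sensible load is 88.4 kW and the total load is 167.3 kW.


SHR = Q_sensible / Q_total
SHR = 88.4 / 167.3
SHR = 0.528

0.528


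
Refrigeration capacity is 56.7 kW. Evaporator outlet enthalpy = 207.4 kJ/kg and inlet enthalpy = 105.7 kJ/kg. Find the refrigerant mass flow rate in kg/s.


dh = 207.4 - 105.7 = 101.7 kJ/kg
m_dot = Q / dh = 56.7 / 101.7 = 0.5575 kg/s

0.5575


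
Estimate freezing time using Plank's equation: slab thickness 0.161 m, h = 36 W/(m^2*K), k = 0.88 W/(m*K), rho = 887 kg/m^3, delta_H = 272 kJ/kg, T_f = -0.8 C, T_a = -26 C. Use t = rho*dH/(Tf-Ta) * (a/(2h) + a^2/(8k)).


dT = -0.8 - (-26) = 25.2 K
term1 = a/(2h) = 0.161/(2*36) = 0.002236111111
term2 = a^2/(8k) = 0.161^2/(8*0.88) = 0.003681960227
t = rho*dH*1000/dT * (term1 + term2)
t = 887*272*1000/25.2 * (0.002236111111 + 0.003681960227)
t = 56659 s

56659


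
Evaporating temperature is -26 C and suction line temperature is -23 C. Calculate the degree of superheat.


Superheat = T_suction - T_evap
Superheat = -23 - (-26)
Superheat = 3 K

3


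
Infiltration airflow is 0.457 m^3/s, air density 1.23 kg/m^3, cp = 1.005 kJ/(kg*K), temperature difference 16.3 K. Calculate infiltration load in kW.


Q = V_dot * rho * cp * dT
Q = 0.457 * 1.23 * 1.005 * 16.3
Q = 9.208 kW

9.208


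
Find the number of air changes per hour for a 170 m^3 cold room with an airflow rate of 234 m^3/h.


ACH = flow / volume
ACH = 234 / 170
ACH = 1.376

1.376


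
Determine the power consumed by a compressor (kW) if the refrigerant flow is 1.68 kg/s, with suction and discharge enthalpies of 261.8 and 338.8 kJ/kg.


dh = 338.8 - 261.8 = 77.0 kJ/kg
W = m_dot * dh = 1.68 * 77.0 = 129.36 kW

129.36


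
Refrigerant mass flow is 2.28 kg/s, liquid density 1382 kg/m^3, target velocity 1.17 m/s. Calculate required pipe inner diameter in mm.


A = m_dot / (rho * v) = 2.28 / (1382 * 1.17) = 0.001410070875 m^2
d = sqrt(4*A/pi) * 1000
d = 42.4 mm

42.4


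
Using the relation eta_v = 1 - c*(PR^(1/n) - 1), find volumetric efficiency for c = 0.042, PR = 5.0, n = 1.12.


PR^(1/n) = 5.0^(1/1.12) = 4.20804486
eta_v = 1 - 0.042 * (4.20804486 - 1)
eta_v = 0.8653

0.8653


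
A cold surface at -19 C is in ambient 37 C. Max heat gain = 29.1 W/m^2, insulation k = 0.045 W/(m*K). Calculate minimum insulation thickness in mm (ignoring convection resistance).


dT = 37 - (-19) = 56 K
thickness = k * dT / q_max * 1000
thickness = 0.045 * 56 / 29.1 * 1000
thickness = 86.6 mm

86.6


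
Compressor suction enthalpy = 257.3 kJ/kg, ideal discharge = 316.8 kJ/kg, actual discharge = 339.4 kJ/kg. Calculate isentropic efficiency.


dh_ideal = 316.8 - 257.3 = 59.5 kJ/kg
dh_actual = 339.4 - 257.3 = 82.1 kJ/kg
eta_s = dh_ideal / dh_actual = 59.5 / 82.1
eta_s = 0.7247

0.7247


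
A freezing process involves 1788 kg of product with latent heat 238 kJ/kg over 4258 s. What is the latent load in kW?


Q_lat = m * h_fg / t
Q_lat = 1788 * 238 / 4258
Q_lat = 99.94 kW

99.94


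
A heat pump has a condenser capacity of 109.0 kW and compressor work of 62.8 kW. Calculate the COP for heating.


COP_hp = Q_cond / W
COP_hp = 109.0 / 62.8
COP_hp = 1.736

1.736


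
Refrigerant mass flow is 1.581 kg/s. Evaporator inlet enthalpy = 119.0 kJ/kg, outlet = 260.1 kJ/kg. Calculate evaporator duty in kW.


dh = 260.1 - 119.0 = 141.1 kJ/kg
Q_evap = m_dot * dh = 1.581 * 141.1
Q_evap = 223.08 kW

223.08


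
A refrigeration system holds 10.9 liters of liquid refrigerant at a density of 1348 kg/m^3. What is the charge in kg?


Charge = V * rho / 1000
Charge = 10.9 * 1348 / 1000
Charge = 14.69 kg

14.69


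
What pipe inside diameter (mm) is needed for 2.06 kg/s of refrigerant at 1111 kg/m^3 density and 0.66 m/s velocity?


A = m_dot / (rho * v) = 2.06 / (1111 * 0.66) = 0.002809371846 m^2
d = sqrt(4*A/pi) * 1000
d = 59.8 mm

59.8


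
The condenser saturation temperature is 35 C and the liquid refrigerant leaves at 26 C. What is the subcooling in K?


Subcooling = T_cond - T_liquid
Subcooling = 35 - 26
Subcooling = 9 K

9


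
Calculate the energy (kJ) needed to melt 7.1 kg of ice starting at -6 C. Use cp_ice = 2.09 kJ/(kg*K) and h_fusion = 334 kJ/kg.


Sensible heat = cp * dT = 2.09 * 6 = 12.54 kJ/kg
Total per kg = 12.54 + 334 = 346.54 kJ/kg
Q = m * total = 7.1 * 346.54
Q = 2460.4 kJ

2460.4


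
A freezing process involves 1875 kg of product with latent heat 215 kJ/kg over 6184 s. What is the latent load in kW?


Q_lat = m * h_fg / t
Q_lat = 1875 * 215 / 6184
Q_lat = 65.19 kW

65.19


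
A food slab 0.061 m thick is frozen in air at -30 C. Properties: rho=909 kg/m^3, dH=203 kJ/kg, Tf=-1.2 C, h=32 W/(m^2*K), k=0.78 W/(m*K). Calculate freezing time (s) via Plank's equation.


dT = -1.2 - (-30) = 28.8 K
term1 = a/(2h) = 0.061/(2*32) = 0.000953125
term2 = a^2/(8k) = 0.061^2/(8*0.78) = 0.0005963141026
t = rho*dH*1000/dT * (term1 + term2)
t = 909*203*1000/28.8 * (0.000953125 + 0.0005963141026)
t = 9928 s

9928


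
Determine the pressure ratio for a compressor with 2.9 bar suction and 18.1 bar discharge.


PR = P_high / P_low
PR = 18.1 / 2.9
PR = 6.241

6.241


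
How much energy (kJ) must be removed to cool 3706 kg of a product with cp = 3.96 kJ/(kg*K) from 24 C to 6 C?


dT = 24 - (6) = 18 K
Q = m * cp * dT = 3706 * 3.96 * 18
Q = 264164 kJ

264164


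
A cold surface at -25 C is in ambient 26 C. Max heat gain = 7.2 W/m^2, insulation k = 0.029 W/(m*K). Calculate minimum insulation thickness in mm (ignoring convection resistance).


dT = 26 - (-25) = 51 K
thickness = k * dT / q_max * 1000
thickness = 0.029 * 51 / 7.2 * 1000
thickness = 205.4 mm

205.4


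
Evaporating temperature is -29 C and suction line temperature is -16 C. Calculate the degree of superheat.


Superheat = T_suction - T_evap
Superheat = -16 - (-29)
Superheat = 13 K

13


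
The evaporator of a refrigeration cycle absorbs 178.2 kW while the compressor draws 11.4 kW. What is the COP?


COP = Q_evap / W
COP = 178.2 / 11.4
COP = 15.632

15.632


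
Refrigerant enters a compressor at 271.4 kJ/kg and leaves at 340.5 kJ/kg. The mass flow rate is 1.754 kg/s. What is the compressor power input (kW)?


dh = 340.5 - 271.4 = 69.1 kJ/kg
W = m_dot * dh = 1.754 * 69.1 = 121.2 kW

121.2


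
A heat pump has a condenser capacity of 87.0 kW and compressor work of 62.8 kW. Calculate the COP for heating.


COP_hp = Q_cond / W
COP_hp = 87.0 / 62.8
COP_hp = 1.385

1.385


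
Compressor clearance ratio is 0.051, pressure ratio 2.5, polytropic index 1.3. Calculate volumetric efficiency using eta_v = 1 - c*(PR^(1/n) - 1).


PR^(1/n) = 2.5^(1/1.3) = 2.02352092
eta_v = 1 - 0.051 * (2.02352092 - 1)
eta_v = 0.9478

0.9478


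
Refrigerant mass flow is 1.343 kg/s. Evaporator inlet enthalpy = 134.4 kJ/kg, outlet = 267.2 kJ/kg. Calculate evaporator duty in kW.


dh = 267.2 - 134.4 = 132.8 kJ/kg
Q_evap = m_dot * dh = 1.343 * 132.8
Q_evap = 178.35 kW

178.35


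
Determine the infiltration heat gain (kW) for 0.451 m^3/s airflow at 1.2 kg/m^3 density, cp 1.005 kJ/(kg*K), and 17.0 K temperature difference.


Q = V_dot * rho * cp * dT
Q = 0.451 * 1.2 * 1.005 * 17.0
Q = 9.246 kW

9.246


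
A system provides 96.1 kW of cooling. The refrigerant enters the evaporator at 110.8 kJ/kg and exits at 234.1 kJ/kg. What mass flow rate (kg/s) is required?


dh = 234.1 - 110.8 = 123.3 kJ/kg
m_dot = Q / dh = 96.1 / 123.3 = 0.7794 kg/s

0.7794


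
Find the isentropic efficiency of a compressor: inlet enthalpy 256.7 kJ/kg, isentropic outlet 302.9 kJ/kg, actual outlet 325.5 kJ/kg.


dh_ideal = 302.9 - 256.7 = 46.2 kJ/kg
dh_actual = 325.5 - 256.7 = 68.8 kJ/kg
eta_s = dh_ideal / dh_actual = 46.2 / 68.8
eta_s = 0.6715

0.6715


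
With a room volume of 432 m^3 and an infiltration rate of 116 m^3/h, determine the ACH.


ACH = flow / volume
ACH = 116 / 432
ACH = 0.269

0.269


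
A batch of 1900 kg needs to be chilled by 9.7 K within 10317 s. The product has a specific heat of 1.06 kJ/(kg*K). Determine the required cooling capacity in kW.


Q = m * cp * dT / t
Q = 1900 * 1.06 * 9.7 / 10317
Q = 1.894 kW

1.894


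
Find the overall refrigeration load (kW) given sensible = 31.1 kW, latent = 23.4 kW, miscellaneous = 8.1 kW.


Q_total = Q_s + Q_l + Q_misc
Q_total = 31.1 + 23.4 + 8.1
Q_total = 62.6 kW

62.6


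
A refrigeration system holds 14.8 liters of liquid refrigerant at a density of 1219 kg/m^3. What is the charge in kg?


Charge = V * rho / 1000
Charge = 14.8 * 1219 / 1000
Charge = 18.04 kg

18.04


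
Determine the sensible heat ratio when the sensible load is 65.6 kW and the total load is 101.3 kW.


SHR = Q_sensible / Q_total
SHR = 65.6 / 101.3
SHR = 0.648

0.648


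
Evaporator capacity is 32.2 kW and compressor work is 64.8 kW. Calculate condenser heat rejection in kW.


Q_cond = Q_evap + W
Q_cond = 32.2 + 64.8
Q_cond = 97.0 kW

97.0


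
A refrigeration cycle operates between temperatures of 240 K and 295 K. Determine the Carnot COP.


dT = 295 - 240 = 55 K
COP_carnot = T_cold / dT = 240 / 55
COP_carnot = 4.364

4.364


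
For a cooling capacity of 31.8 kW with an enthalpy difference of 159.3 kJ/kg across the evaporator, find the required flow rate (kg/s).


m_dot = Q / dh
m_dot = 31.8 / 159.3
m_dot = 0.1996 kg/s

0.1996


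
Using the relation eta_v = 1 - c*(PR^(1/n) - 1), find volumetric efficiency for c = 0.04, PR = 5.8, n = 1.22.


PR^(1/n) = 5.8^(1/1.22) = 4.22435736
eta_v = 1 - 0.04 * (4.22435736 - 1)
eta_v = 0.871

0.871


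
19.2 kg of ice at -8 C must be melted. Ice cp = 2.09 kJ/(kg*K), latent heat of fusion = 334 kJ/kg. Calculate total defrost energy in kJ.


Sensible heat = cp * dT = 2.09 * 8 = 16.72 kJ/kg
Total per kg = 16.72 + 334 = 350.72 kJ/kg
Q = m * total = 19.2 * 350.72
Q = 6733.8 kJ

6733.8


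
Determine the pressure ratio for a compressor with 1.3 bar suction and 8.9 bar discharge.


PR = P_high / P_low
PR = 8.9 / 1.3
PR = 6.846

6.846


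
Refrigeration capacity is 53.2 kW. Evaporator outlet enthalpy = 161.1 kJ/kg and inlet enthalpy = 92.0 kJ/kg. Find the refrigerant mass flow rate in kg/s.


dh = 161.1 - 92.0 = 69.1 kJ/kg
m_dot = Q / dh = 53.2 / 69.1 = 0.7699 kg/s

0.7699


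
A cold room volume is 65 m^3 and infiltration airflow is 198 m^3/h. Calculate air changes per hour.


ACH = flow / volume
ACH = 198 / 65
ACH = 3.046

3.046


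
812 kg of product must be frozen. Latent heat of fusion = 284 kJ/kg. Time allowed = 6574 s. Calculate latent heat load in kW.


Q_lat = m * h_fg / t
Q_lat = 812 * 284 / 6574
Q_lat = 35.08 kW

35.08


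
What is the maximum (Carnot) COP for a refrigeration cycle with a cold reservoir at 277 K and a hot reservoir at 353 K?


dT = 353 - 277 = 76 K
COP_carnot = T_cold / dT = 277 / 76
COP_carnot = 3.645

3.645


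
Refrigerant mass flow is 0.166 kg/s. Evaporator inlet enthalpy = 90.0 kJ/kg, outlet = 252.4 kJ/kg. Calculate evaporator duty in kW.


dh = 252.4 - 90.0 = 162.4 kJ/kg
Q_evap = m_dot * dh = 0.166 * 162.4
Q_evap = 26.96 kW

26.96


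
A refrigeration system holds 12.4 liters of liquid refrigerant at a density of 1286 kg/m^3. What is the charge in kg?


Charge = V * rho / 1000
Charge = 12.4 * 1286 / 1000
Charge = 15.95 kg

15.95


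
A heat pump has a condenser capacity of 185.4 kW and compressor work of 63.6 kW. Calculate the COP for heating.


COP_hp = Q_cond / W
COP_hp = 185.4 / 63.6
COP_hp = 2.915

2.915


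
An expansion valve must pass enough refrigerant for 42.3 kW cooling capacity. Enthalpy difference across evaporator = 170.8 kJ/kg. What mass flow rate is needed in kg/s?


m_dot = Q / dh
m_dot = 42.3 / 170.8
m_dot = 0.2477 kg/s

0.2477


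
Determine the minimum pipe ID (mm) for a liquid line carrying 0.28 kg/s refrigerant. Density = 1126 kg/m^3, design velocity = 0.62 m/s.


A = m_dot / (rho * v) = 0.28 / (1126 * 0.62) = 0.0004010771787 m^2
d = sqrt(4*A/pi) * 1000
d = 22.6 mm

22.6


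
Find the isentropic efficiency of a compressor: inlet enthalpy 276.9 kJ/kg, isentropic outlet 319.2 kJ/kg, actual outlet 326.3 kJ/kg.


dh_ideal = 319.2 - 276.9 = 42.3 kJ/kg
dh_actual = 326.3 - 276.9 = 49.4 kJ/kg
eta_s = dh_ideal / dh_actual = 42.3 / 49.4
eta_s = 0.8563

0.8563


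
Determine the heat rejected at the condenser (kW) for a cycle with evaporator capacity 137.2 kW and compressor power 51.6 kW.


Q_cond = Q_evap + W
Q_cond = 137.2 + 51.6
Q_cond = 188.8 kW

188.8


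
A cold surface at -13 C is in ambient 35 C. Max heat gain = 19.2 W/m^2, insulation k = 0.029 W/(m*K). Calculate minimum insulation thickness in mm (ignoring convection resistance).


dT = 35 - (-13) = 48 K
thickness = k * dT / q_max * 1000
thickness = 0.029 * 48 / 19.2 * 1000
thickness = 72.5 mm

72.5


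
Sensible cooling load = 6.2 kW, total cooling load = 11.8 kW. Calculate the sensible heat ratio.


SHR = Q_sensible / Q_total
SHR = 6.2 / 11.8
SHR = 0.525

0.525


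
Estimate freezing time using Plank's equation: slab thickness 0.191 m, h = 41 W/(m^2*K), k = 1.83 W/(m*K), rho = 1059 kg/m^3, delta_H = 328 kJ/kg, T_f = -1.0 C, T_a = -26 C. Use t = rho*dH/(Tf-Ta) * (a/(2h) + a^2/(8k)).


dT = -1.0 - (-26) = 25.0 K
term1 = a/(2h) = 0.191/(2*41) = 0.002329268293
term2 = a^2/(8k) = 0.191^2/(8*1.83) = 0.002491871585
t = rho*dH*1000/dT * (term1 + term2)
t = 1059*328*1000/25.0 * (0.002329268293 + 0.002491871585)
t = 66985 s

66985


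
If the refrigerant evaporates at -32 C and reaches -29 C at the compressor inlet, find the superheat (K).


Superheat = T_suction - T_evap
Superheat = -29 - (-32)
Superheat = 3 K

3


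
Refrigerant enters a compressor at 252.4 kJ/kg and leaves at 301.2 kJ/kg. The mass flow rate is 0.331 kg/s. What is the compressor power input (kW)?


dh = 301.2 - 252.4 = 48.8 kJ/kg
W = m_dot * dh = 0.331 * 48.8 = 16.15 kW

16.15


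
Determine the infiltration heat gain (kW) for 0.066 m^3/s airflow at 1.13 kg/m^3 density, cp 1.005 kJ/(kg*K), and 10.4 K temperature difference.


Q = V_dot * rho * cp * dT
Q = 0.066 * 1.13 * 1.005 * 10.4
Q = 0.78 kW

0.78


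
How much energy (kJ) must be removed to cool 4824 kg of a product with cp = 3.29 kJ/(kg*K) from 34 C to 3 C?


dT = 34 - (3) = 31 K
Q = m * cp * dT = 4824 * 3.29 * 31
Q = 492000 kJ

492000


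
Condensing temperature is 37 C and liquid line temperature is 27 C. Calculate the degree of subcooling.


Subcooling = T_cond - T_liquid
Subcooling = 37 - 27
Subcooling = 10 K

10


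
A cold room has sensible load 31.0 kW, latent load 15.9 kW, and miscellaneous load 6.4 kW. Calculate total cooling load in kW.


Q_total = Q_s + Q_l + Q_misc
Q_total = 31.0 + 15.9 + 6.4
Q_total = 53.3 kW

53.3
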